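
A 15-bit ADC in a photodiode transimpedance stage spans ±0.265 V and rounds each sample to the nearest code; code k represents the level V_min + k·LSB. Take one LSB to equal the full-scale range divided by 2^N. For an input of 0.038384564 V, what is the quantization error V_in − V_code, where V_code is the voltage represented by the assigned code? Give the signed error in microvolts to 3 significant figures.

Range = 0.265 − (-0.265) = 0.53 V. LSB = 0.53 V / 2^15 ≈ 16.17 µV.
Position in LSBs: (0.038384564 − (-0.265)) × 32768/0.53 = 18757.1800; rounding gives k = 18757.
V_code = V_min + k × range/2^15 = -0.265 + 18757 × 0.53/32768 = 0.038381652832 V.
Error = V_in − V_code = 0.038384564 − (0.038381652832) = +2.91 µV.

+2.91 µV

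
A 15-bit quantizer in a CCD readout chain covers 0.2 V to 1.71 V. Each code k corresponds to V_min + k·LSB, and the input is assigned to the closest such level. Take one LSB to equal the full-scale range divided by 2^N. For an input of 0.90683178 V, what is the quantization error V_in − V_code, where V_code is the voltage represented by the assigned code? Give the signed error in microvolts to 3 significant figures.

−13.0 µV

The full-scale span is 1.71 − (0.2) = 1.51 V. LSB = 1.51 V / 2^15 ≈ 46.08 µV.
(V_in − V_min)/LSB = (0.90683178 − (0.2)) × 32768/1.51 = 15338.7177 → nearest code k = 15339.
Reconstructed level: 0.2 + 15339 × 1.51/32768 V = 0.90684478760 V.
e = 0.90683178 − (0.90684478760) = −13.0 µV.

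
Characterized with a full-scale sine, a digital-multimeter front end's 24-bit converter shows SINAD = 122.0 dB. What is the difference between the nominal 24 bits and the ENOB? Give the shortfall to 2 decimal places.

N_eff = (122.0 − 1.76)/6.02 = 19.9734 bits.
Lost resolution: 24 − 19.9734 = 4.0266 bits.

4.03 bits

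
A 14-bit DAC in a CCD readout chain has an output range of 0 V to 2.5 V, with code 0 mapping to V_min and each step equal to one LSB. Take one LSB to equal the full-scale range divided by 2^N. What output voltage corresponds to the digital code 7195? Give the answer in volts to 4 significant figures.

1.098 V

Range is 2.5 V. LSB = 2.5 V / 2^14.
V_out = 0 + 7195 × (2.5/16384) V
      = 0 + 1.09787 = 1.09787 V.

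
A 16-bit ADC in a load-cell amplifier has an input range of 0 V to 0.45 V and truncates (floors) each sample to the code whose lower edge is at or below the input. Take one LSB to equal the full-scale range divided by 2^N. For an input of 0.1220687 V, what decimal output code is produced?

17777

Full-scale range = 0.45 V. LSB = 0.45 V / 2^16 ≈ 6.866 µV.
V_in − V_min = 0.1220687 − (0) = 0.1220687 V.
Divide by LSB: 0.1220687 × 65536/0.45 = 17777.5429.
Truncating gives code 17777.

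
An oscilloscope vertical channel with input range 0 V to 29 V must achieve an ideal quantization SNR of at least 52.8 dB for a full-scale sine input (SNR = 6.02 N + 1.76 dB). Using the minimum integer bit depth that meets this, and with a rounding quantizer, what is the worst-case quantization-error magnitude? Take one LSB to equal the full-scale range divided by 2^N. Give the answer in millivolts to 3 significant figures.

Full-scale range = 29 V.
Solving 6.02 N ≥ 52.8 − 1.76: N ≥ 8.478. Round up → N = 9.
Step size = 29/512 V = 56.641 mV.
|e|_max = LSB/2 = 28.3 mV.

28.3 mV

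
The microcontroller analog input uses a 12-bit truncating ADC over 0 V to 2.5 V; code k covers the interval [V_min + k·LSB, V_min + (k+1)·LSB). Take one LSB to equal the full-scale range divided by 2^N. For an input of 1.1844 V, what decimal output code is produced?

1940

Span = 2.5 V. LSB = 2.5 V / 2^12 ≈ 0.6104 mV.
V_in − V_min = 1.1844 − (0) = 1.1844 V.
Divide by LSB: 1.1844 × 4096/2.5 = 1940.5210.
Truncating gives code 1940.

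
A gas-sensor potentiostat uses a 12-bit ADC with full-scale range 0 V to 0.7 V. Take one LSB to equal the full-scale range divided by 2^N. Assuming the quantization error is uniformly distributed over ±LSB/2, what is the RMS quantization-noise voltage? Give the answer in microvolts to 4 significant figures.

Span = 0.7 V.
LSB = 0.7 V ÷ 2^12 = 0.7/4096 V = 170.898 µV.
V_rms = LSB/√12 = 170.898 µV / √12 = 49.33 µV.

49.33 µV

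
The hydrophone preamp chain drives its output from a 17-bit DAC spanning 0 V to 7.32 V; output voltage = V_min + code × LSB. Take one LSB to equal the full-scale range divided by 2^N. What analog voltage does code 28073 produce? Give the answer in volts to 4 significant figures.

Range is 7.32 V. LSB = 7.32 V / 2^17.
V_out = V_min + code × LSB = 0 V + 28073 × 7.32 V / 131072
      = 0 V + 1.56780 V = 1.56780 V.

1.568 V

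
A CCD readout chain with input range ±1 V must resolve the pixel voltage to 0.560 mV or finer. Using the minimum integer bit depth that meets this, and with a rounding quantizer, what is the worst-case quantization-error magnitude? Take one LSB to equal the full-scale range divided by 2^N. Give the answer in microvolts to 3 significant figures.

244 µV

Span: 1 V − (-1 V) = 2 V.
Required number of levels: 2/0.560 mV = 3571.4; smallest N with 2^N ≥ that is 12.
Step size = 2/4096 V = 488.28 µV.
|e|_max = LSB/2 = 244 µV.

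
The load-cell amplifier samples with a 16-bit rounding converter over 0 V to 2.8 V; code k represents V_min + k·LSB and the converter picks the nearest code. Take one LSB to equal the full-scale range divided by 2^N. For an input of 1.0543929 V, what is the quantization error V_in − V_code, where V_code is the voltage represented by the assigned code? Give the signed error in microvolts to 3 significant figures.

V_FS = 2.8 V. LSB = 2.8 V / 2^16 ≈ 42.72 µV.
(1.0543929 − (0)) / LSB = 1.0543929 × 65536/2.8 = 24678.8190. Nearest integer: k = 24679.
V_code = 0 + (24679/65536) × 2.8 = 1.0544006348 V.
V_in − V_code = 1.0543929 − (1.0544006348) = −7.73 µV.

−7.73 µV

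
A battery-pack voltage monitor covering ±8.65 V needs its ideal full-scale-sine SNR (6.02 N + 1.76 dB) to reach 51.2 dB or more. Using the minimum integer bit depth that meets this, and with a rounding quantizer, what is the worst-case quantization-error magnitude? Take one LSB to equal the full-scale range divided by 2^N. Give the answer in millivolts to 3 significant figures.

16.9 mV

The full-scale span is 8.65 − (-8.65) = 17.3 V.
Required N = ⌈(51.2 − 1.76)/6.02⌉ = ⌈8.213⌉ = 9.
LSB = 17.3 V ÷ 2^9 = 17.3/512 V = 33.789 mV.
Half an LSB is 16.9 mV.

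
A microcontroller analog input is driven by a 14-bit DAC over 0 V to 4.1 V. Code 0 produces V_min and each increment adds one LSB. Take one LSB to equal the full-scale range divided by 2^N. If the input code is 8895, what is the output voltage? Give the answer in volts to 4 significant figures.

2.226 V

V_FS = 4.1 V. LSB = 4.1 V / 2^14.
Output = V_min + (8895/16384) × range = 0 + 0.542908 × 4.1 V
      = 0 V + 2.22592 V = 2.22592 V.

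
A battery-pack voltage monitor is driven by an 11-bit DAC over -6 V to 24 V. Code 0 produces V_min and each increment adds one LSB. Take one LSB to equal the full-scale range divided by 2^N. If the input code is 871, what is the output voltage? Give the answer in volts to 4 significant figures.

Range = 24 − (-6) = 30 V. LSB = 30 V / 2^11.
V_out = V_min + code × LSB = -6 V + 871 × 30 V / 2048
      = -6 V + 12.7588 V = 6.75879 V.

6.759 V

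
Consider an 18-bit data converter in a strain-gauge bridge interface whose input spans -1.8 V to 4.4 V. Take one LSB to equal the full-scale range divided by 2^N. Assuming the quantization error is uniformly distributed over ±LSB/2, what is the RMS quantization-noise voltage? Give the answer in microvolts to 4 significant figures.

Full-scale range = 4.4 V − (-1.8 V) = 6.2 V.
One LSB is 6.2 V / 262144 = 23.6511 µV.
For a uniform distribution on [−LSB/2, +LSB/2], V_rms = LSB/√12 = 23.6511 µV/3.4641 = 6.827 µV.

6.827 µV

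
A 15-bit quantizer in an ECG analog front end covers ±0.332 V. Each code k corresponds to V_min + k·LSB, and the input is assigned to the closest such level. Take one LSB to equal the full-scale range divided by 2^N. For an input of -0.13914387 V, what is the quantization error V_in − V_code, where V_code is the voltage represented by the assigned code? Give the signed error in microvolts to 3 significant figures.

+6.76 µV

The full-scale span is 0.332 − (-0.332) = 0.664 V. LSB = 0.664 V / 2^15 ≈ 20.26 µV.
(V_in − V_min)/LSB = (-0.13914387 − (-0.332)) × 32768/0.664 = 9517.3338 → nearest code k = 9517.
Reconstructed level: -0.332 + 9517 × 0.664/32768 V = -0.13915063477 V.
Error = V_in − V_code = -0.13914387 − (-0.13915063477) = +6.76 µV.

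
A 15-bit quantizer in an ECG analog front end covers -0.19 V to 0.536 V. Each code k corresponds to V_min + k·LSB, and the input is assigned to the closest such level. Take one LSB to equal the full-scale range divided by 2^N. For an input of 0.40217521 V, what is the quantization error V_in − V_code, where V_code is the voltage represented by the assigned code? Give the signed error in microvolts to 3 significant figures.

−3.99 µV

Span: 0.536 V − (-0.19 V) = 0.726 V. LSB = 0.726 V / 2^15 ≈ 22.16 µV.
(0.40217521 − (-0.19)) / LSB = 0.59217521 × 32768/0.726 = 26727.8199. Nearest integer: k = 26728.
V_code = -0.19 + (26728/32768) × 0.726 = 0.40217919922 V.
V_in − V_code = 0.40217521 − (0.40217919922) = −3.99 µV.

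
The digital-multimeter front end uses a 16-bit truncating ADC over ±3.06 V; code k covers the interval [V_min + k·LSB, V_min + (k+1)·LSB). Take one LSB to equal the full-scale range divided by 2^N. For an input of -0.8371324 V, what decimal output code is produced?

23803

The full-scale span is 3.06 − (-3.06) = 6.12 V. LSB = 6.12 V / 2^16 ≈ 93.38 µV.
(V_in − V_min) × 2^16/range = (-0.8371324 − (-3.06)) × 65536/6.12 = 23803.570.
Floor → code = 23803.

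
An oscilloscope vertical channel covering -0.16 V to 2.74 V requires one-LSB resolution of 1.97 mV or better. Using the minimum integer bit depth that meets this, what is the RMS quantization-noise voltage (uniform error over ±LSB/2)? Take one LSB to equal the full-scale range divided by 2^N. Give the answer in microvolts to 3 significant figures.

409 µV

The full-scale span is 2.74 − (-0.16) = 2.9 V.
2.9 V / 1.97 mV = 1472. Since 2^10 = 1024 and 2^11 = 2048, N = 11.
LSB = 2.9 V / 2^11 = 1.4160 mV.
RMS noise = LSB/√12 = 409 µV.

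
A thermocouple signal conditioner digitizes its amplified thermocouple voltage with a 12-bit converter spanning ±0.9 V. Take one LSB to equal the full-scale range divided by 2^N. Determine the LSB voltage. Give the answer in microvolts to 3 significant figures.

439 µV

Range = 0.9 − (-0.9) = 1.8 V.
There are 2^12 = 4096 steps.
LSB = 1.8 V / 2^12 = 439 µV.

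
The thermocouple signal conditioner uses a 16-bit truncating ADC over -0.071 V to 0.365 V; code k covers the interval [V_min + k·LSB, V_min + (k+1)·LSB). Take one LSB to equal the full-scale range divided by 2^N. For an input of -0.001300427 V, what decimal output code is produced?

The full-scale span is 0.365 − (-0.071) = 0.436 V. LSB = 0.436 V / 2^16 ≈ 6.653 µV.
code = ⌊(V_in − V_min)/LSB⌋ = ⌊(V_in − V_min) × 2^16 / range⌋
     = ⌊(-0.001300427 − (-0.071)) × 65536 / 0.436⌋ = ⌊0.069699573 × 65536/0.436⌋
     = ⌊10476.677⌋ = 10476.

10476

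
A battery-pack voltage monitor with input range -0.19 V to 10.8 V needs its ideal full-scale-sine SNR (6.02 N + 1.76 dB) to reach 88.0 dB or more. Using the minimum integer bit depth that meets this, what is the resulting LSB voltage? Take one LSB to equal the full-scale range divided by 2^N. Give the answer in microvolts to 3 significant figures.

The full-scale span is 10.8 − (-0.19) = 10.99 V.
Required N = ⌈(88.0 − 1.76)/6.02⌉ = ⌈14.326⌉ = 15.
Step size = 10.99/32768 V = 335 µV.

335 µV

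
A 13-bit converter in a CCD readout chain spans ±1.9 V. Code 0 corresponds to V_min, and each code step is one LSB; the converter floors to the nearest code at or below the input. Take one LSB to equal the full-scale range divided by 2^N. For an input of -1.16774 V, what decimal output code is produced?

The full-scale span is 1.9 − (-1.9) = 3.8 V. LSB = 3.8 V / 2^13 ≈ 463.9 µV.
code = ⌊(V_in − V_min)/LSB⌋ = ⌊(V_in − V_min) × 2^13 / range⌋
     = ⌊(-1.16774 − (-1.9)) × 8192 / 3.8⌋ = ⌊0.73226 × 8192/3.8⌋
     = ⌊1578.598⌋ = 1578.

1578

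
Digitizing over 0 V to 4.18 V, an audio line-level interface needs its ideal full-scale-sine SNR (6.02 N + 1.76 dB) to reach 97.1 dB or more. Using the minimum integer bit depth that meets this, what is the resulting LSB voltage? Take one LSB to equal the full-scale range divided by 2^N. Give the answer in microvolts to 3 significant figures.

63.8 µV

Range is 4.18 V.
6.02 N + 1.76 ≥ 97.1 gives N ≥ 15.837, so the minimum integer is 16.
LSB = 4.18 V / 2^16 = 63.8 µV.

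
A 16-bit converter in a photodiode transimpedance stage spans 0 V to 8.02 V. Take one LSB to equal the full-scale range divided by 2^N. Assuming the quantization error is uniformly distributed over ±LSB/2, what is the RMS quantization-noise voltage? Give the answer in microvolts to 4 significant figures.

V_FS = 8.02 V.
Step size = 8.02/65536 V = 122.375 µV.
For a uniform distribution on [−LSB/2, +LSB/2], V_rms = LSB/√12 = 122.375 µV/3.4641 = 35.33 µV.

35.33 µV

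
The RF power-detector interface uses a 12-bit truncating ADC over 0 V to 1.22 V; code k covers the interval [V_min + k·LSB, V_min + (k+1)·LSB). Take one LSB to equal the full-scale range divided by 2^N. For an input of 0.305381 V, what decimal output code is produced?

1025

Span = 1.22 V. LSB = 1.22 V / 2^12 ≈ 297.9 µV.
code = ⌊(V_in − V_min)/LSB⌋ = ⌊(V_in − V_min) × 2^12 / range⌋
     = ⌊(0.305381 − (0)) × 4096 / 1.22⌋ = ⌊0.305381 × 4096/1.22⌋
     = ⌊1025.279⌋ = 1025.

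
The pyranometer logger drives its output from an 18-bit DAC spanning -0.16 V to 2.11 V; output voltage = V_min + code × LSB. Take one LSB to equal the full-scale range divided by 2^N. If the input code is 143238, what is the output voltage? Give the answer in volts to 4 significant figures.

Full-scale range = 2.11 V − (-0.16 V) = 2.27 V. LSB = 2.27 V / 2^18.
Output = V_min + (143238/262144) × range = -0.16 + 0.546410 × 2.27 V
      = -0.16 V + 1.24035 V = 1.08035 V.

1.080 V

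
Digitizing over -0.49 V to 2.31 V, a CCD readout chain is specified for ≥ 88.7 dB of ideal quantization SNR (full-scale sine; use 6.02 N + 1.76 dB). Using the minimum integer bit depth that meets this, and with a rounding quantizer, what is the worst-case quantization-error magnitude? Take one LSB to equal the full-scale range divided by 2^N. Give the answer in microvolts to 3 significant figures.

42.7 µV

Span: 2.31 V − (-0.49 V) = 2.8 V.
Required N = ⌈(88.7 − 1.76)/6.02⌉ = ⌈14.442⌉ = 15.
LSB = 2.8 V / 2^15 = 85.449 µV.
Half an LSB is 42.7 µV.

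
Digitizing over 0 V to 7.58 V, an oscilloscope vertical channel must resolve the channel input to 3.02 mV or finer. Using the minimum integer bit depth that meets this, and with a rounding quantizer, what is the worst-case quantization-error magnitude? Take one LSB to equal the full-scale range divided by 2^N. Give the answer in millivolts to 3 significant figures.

Range is 7.58 V.
Levels needed ≥ 7.58/3.02 mV = 2510. 2^12 = 4096 suffices, so N_min = 12.
LSB = 7.58 V / 2^12 = 1.8506 mV.
Half an LSB is 0.925 mV.

0.925 mV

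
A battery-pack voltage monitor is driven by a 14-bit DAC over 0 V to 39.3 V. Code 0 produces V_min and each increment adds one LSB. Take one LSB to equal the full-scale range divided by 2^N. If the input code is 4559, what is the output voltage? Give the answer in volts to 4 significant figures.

10.94 V

Span = 39.3 V. LSB = 39.3 V / 2^14.
Output = V_min + (4559/16384) × range = 0 + 0.278259 × 39.3 V
      = 0 V + 10.9356 V = 10.9356 V.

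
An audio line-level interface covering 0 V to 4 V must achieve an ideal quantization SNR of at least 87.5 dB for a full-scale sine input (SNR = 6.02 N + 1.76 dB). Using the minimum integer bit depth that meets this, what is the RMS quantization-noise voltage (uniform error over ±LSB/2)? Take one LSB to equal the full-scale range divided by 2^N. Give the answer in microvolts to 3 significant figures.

Span = 4 V.
6.02 N + 1.76 ≥ 87.5 gives N ≥ 14.243, so the minimum integer is 15.
Step size = 4/32768 V = 122.07 µV.
V_rms = LSB/√12 = 35.2 µV.

35.2 µV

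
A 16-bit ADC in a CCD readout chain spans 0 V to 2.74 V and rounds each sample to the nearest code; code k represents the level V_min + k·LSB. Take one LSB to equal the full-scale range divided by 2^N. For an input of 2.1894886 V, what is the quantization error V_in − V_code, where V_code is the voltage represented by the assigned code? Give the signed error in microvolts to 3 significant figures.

−11.2 µV

Full-scale range = 2.74 V. LSB = 2.74 V / 2^16 ≈ 41.81 µV.
(V_in − V_min)/LSB = (2.1894886 − (0)) × 65536/2.74 = 52368.7317 → nearest code k = 52369.
Reconstructed level: 0 + 52369 × 2.74/65536 V = 2.1894998169 V.
V_in − V_code = 2.1894886 − (2.1894998169) = −11.2 µV.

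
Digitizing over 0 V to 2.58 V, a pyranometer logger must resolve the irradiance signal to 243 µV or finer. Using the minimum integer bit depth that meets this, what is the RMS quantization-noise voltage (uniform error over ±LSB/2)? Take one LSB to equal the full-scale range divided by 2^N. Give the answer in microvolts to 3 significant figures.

V_FS = 2.58 V.
Required number of levels: 2.58/243 µV = 10617; smallest N with 2^N ≥ that is 14.
LSB = 2.58 V / 2^14 = 157.47 µV.
V_rms = LSB/√12 = 45.5 µV.

45.5 µV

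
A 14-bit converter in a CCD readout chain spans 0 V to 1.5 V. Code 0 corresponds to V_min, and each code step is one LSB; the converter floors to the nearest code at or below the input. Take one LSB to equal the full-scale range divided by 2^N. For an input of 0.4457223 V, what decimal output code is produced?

Range is 1.5 V. LSB = 1.5 V / 2^14 ≈ 91.55 µV.
(V_in − V_min) × 2^14/range = (0.4457223 − (0)) × 16384/1.5 = 4868.476.
Floor → code = 4868.

4868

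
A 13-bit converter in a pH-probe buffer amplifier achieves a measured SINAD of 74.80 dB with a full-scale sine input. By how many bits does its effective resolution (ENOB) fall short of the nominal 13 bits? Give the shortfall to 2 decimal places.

ENOB = (SINAD − 1.76)/6.02 = (74.80 − 1.76)/6.02 = 12.1329 bits.
Lost resolution: 13 − 12.1329 = 0.8671 bits.

0.87 bits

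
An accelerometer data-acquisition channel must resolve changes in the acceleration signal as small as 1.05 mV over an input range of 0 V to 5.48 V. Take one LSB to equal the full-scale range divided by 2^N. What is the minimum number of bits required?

Span = 5.48 V.
5.48 V / 1.05 mV = 5219. Since 2^12 = 4096 and 2^13 = 8192, N = 13.

13 bits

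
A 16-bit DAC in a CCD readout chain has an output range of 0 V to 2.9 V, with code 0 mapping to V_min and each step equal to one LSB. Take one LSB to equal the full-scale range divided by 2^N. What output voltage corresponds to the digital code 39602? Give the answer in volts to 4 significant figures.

Span = 2.9 V. LSB = 2.9 V / 2^16.
Output = V_min + (39602/65536) × range = 0 + 0.604279 × 2.9 V
      = 0 V + 1.75241 V = 1.75241 V.

1.752 V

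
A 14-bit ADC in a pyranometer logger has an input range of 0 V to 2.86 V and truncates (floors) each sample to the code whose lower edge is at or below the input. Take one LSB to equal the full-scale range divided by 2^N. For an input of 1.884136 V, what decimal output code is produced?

V_FS = 2.86 V. LSB = 2.86 V / 2^14 ≈ 174.6 µV.
code = ⌊(V_in − V_min)/LSB⌋ = ⌊(V_in − V_min) × 2^14 / range⌋
     = ⌊(1.884136 − (0)) × 16384 / 2.86⌋ = ⌊1.884136 × 16384/2.86⌋
     = ⌊10793.596⌋ = 10793.

10793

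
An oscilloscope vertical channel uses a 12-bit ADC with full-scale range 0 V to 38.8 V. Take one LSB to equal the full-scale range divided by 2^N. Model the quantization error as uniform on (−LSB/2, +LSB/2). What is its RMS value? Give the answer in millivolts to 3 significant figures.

V_FS = 38.8 V.
One LSB is 38.8 V / 4096 = 9.4727 mV.
σ_q = LSB/√12 = 9.4727 mV/3.4641 = 2.73 mV.

2.73 mV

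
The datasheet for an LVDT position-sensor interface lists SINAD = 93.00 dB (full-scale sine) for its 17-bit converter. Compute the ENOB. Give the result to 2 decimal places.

Inverting SNR = 6.02 N + 1.76: N_eff = (93.00 − 1.76)/6.02 = 15.1561.

15.16 bits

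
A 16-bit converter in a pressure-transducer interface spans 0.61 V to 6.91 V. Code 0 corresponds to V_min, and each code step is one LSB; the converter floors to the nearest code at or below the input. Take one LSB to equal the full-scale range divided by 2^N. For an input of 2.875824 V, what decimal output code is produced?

23570

Span: 6.91 V − (0.61 V) = 6.3 V. LSB = 6.3 V / 2^16 ≈ 96.13 µV.
V_in − V_min = 2.875824 − (0.61) = 2.265824 V.
Divide by LSB: 2.265824 × 65536/6.3 = 23570.3241.
Truncating gives code 23570.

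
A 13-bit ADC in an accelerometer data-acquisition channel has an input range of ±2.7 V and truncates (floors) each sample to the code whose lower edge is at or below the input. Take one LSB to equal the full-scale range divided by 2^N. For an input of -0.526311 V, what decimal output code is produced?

3297

Range = 2.7 − (-2.7) = 5.4 V. LSB = 5.4 V / 2^13 ≈ 0.6592 mV.
(V_in − V_min) × 2^13/range = (-0.526311 − (-2.7)) × 8192/5.4 = 3297.567.
Floor → code = 3297.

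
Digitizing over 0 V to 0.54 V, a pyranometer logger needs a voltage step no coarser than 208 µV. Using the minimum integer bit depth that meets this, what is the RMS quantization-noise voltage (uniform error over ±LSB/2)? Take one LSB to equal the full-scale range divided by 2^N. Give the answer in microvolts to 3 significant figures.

38.1 µV

Span = 0.54 V.
0.54 V / 208 µV = 2596. Since 2^11 = 2048 and 2^12 = 4096, N = 12.
LSB = 0.54 V ÷ 2^12 = 0.54/4096 V = 131.84 µV.
RMS noise = LSB/√12 = 38.1 µV.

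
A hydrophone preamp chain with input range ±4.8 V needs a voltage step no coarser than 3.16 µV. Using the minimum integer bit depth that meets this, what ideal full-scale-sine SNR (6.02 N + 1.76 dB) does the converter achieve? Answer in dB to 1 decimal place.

Full-scale range = 4.8 V − (-4.8 V) = 9.6 V.
Levels needed ≥ 9.6/3.16 µV = 3.038e6. 2^22 = 4194304 suffices, so N_min = 22.
6.02(22) + 1.76 = 134.20 dB.

134.2 dB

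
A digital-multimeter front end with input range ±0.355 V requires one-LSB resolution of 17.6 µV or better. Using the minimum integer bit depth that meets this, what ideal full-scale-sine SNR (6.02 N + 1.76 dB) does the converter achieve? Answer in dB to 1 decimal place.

98.1 dB

Full-scale range = 0.355 V − (-0.355 V) = 0.71 V.
Need 2^N ≥ 0.71 V / 17.6 µV = 40340 → N_min = 16.
SNR = 6.02 × 16 + 1.76 = 98.08 dB.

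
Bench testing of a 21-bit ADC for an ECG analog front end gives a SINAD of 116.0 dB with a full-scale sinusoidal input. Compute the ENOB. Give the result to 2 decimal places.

18.98 bits

Inverting SNR = 6.02 N + 1.76: N_eff = (116.0 − 1.76)/6.02 = 18.9767.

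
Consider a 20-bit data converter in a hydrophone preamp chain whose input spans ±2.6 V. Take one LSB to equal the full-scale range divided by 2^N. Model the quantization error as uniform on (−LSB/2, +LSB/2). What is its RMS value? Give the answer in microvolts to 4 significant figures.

The full-scale span is 2.6 − (-2.6) = 5.2 V.
Step size = 5.2/1048576 V = 4.95911 µV.
V_rms = LSB/√12 = 4.95911 µV / √12 = 1.432 µV.

1.432 µV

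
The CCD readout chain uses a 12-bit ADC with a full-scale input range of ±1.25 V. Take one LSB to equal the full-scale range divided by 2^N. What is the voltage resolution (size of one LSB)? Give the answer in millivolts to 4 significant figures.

0.6104 mV

Full-scale range = 1.25 V − (-1.25 V) = 2.5 V.
2^12 = 4096 levels.
LSB = 2.5 V ÷ 2^12 = 2.5/4096 V = 0.6104 mV.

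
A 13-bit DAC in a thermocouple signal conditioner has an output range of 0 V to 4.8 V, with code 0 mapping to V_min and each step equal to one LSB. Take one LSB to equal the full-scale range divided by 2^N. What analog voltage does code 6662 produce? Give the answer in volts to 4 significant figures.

Range is 4.8 V. LSB = 4.8 V / 2^13.
V_out = 0 + 6662 × (4.8/8192) V
      = 0 + 3.90352 = 3.90352 V.

3.904 V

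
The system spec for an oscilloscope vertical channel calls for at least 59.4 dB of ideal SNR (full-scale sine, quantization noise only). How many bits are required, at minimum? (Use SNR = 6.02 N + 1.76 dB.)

Solving 6.02 N ≥ 59.4 − 1.76: N ≥ 9.575. Round up → N = 10.

10 bits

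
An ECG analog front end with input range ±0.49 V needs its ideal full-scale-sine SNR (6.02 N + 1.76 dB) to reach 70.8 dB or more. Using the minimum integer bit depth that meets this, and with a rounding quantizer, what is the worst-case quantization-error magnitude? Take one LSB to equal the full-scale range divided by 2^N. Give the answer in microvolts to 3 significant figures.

120 µV

The full-scale span is 0.49 − (-0.49) = 0.98 V.
6.02 N + 1.76 ≥ 70.8 gives N ≥ 11.468, so the minimum integer is 12.
LSB = 0.98 V / 2^12 = 239.26 µV.
Half an LSB is 120 µV.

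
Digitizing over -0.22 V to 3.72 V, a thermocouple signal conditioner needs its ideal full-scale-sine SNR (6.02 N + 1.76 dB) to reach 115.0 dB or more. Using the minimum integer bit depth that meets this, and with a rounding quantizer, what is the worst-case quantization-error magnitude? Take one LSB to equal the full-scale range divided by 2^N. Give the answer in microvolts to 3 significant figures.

3.76 µV

The full-scale span is 3.72 − (-0.22) = 3.94 V.
N ≥ (115.0 − 1.76)/6.02 = 18.811 → N_min = 19.
Step size = 3.94/524288 V = 7.5150 µV.
Max error for round-to-nearest is LSB/2 = 3.76 µV.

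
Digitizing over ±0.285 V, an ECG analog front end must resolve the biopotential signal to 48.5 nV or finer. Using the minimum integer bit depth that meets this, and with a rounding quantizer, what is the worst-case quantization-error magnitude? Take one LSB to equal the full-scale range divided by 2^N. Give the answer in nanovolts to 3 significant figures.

The full-scale span is 0.285 − (-0.285) = 0.57 V.
Levels needed ≥ 0.57/48.5 nV = 1.175e7. 2^24 = 16777216 suffices, so N_min = 24.
LSB = 0.57 V ÷ 2^24 = 0.57/16777216 V = 33.975 nV.
Half an LSB is 17.0 nV.

17.0 nV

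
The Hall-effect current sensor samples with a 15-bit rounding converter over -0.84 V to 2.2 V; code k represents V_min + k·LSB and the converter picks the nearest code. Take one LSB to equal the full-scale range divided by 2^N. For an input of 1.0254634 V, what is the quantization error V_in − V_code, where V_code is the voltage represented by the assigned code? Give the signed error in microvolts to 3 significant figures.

Full-scale range = 2.2 V − (-0.84 V) = 3.04 V. LSB = 3.04 V / 2^15 ≈ 92.77 µV.
(V_in − V_min)/LSB = (1.0254634 − (-0.84)) × 32768/3.04 = 20107.7318 → nearest code k = 20108.
V_code = V_min + k × range/2^15 = -0.84 + 20108 × 3.04/32768 = 1.0254882813 V.
e = 1.0254634 − (1.0254882813) = −24.9 µV.

−24.9 µV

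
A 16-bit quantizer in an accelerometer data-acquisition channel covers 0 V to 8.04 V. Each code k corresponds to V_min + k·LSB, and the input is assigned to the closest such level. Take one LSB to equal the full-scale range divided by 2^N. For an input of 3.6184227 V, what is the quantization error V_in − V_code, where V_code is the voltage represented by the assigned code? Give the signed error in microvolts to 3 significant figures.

Span = 8.04 V. LSB = 8.04 V / 2^16 ≈ 122.7 µV.
Position in LSBs: (3.6184227 − (0)) × 65536/8.04 = 29494.6455; rounding gives k = 29495.
Reconstructed level: 0 + 29495 × 8.04/65536 V = 3.6184661865 V.
Error = V_in − V_code = 3.6184227 − (3.6184661865) = −43.5 µV.

−43.5 µV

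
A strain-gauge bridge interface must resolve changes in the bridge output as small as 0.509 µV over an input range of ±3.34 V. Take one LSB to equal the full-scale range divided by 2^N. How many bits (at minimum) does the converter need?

24 bits

Range = 3.34 − (-3.34) = 6.68 V.
6.68 V / 0.509 µV = 1.312e7. Since 2^23 = 8388608 and 2^24 = 16777216, N = 24.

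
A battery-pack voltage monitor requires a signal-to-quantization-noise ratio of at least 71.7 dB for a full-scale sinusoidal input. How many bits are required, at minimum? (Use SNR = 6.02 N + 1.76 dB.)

12 bits

6.02 N + 1.76 ≥ 71.7 gives N ≥ 11.618, so the minimum integer is 12.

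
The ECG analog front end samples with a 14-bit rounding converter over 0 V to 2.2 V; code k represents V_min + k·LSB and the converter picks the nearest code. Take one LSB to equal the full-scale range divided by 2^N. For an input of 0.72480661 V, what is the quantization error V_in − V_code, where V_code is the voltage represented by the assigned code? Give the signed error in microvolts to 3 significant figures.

−22.5 µV

Span = 2.2 V. LSB = 2.2 V / 2^14 ≈ 134.3 µV.
(0.72480661 − (0)) / LSB = 0.72480661 × 16384/2.2 = 5397.8325. Nearest integer: k = 5398.
V_code = 0 + (5398/16384) × 2.2 = 0.72482910156 V.
V_in − V_code = 0.72480661 − (0.72482910156) = −22.5 µV.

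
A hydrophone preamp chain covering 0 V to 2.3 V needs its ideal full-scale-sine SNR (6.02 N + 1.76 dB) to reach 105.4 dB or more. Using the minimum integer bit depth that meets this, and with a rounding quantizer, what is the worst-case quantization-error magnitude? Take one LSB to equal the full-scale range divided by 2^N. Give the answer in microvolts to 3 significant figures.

4.39 µV

Range is 2.3 V.
N ≥ (105.4 − 1.76)/6.02 = 17.216 → N_min = 18.
LSB = 2.3 V / 2^18 = 8.7738 µV.
Half an LSB is 4.39 µV.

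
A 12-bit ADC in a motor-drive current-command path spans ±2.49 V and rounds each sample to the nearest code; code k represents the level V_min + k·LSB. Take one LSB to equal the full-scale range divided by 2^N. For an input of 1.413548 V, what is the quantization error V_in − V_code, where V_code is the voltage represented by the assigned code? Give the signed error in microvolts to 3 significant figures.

−451 µV

The full-scale span is 2.49 − (-2.49) = 4.98 V. LSB = 4.98 V / 2^12 ≈ 1.216 mV.
(1.413548 − (-2.49)) / LSB = 3.903548 × 4096/4.98 = 3210.6290. Nearest integer: k = 3211.
Reconstructed level: -2.49 + 3211 × 4.98/4096 V = 1.413999023 V.
e = 1.413548 − (1.413999023) = −451 µV.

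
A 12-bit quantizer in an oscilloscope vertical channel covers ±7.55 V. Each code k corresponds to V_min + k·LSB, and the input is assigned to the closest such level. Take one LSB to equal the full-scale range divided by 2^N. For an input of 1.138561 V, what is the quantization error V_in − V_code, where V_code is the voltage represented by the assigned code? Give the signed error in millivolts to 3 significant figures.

The full-scale span is 7.55 − (-7.55) = 15.1 V. LSB = 15.1 V / 2^12 ≈ 3.687 mV.
Position in LSBs: (1.138561 − (-7.55)) × 4096/15.1 = 2356.8441; rounding gives k = 2357.
V_code = V_min + k × range/2^12 = -7.55 + 2357 × 15.1/4096 = 1.139135742 V.
V_in − V_code = 1.138561 − (1.139135742) = −0.575 mV.

−0.575 mV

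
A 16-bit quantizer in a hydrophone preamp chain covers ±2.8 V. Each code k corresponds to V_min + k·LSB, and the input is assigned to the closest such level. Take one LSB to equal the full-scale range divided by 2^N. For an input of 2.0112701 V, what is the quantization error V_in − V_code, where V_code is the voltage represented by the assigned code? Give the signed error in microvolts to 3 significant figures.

−33.6 µV

Span: 2.8 V − (-2.8 V) = 5.6 V. LSB = 5.6 V / 2^16 ≈ 85.45 µV.
(V_in − V_min)/LSB = (2.0112701 − (-2.8)) × 65536/5.6 = 56305.6067 → nearest code k = 56306.
V_code = V_min + k × range/2^16 = -2.8 + 56306 × 5.6/65536 = 2.0113037109 V.
e = 2.0112701 − (2.0113037109) = −33.6 µV.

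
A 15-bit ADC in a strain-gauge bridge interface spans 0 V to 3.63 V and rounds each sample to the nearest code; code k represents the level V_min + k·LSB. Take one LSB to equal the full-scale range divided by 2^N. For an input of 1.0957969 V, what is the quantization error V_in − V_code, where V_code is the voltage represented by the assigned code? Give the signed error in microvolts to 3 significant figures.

Span = 3.63 V. LSB = 3.63 V / 2^15 ≈ 110.8 µV.
Position in LSBs: (1.0957969 − (0)) × 32768/3.63 = 9891.7556; rounding gives k = 9892.
Reconstructed level: 0 + 9892 × 3.63/32768 V = 1.0958239746 V.
V_in − V_code = 1.0957969 − (1.0958239746) = −27.1 µV.

−27.1 µV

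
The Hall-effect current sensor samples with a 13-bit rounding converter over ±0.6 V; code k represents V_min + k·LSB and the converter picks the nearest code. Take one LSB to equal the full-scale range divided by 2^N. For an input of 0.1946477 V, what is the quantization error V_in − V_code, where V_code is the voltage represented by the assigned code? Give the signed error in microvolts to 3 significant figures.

−30.0 µV

The full-scale span is 0.6 − (-0.6) = 1.2 V. LSB = 1.2 V / 2^13 ≈ 146.5 µV.
(V_in − V_min)/LSB = (0.1946477 − (-0.6)) × 8192/1.2 = 5424.7950 → nearest code k = 5425.
V_code = -0.6 + (5425/8192) × 1.2 = 0.1946777344 V.
e = 0.1946477 − (0.1946777344) = −30.0 µV.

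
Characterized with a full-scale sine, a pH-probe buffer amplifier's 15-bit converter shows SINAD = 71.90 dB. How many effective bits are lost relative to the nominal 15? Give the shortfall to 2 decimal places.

3.35 bits

ENOB = (SINAD − 1.76)/6.02 = (71.90 − 1.76)/6.02 = 11.6512 bits.
15 − 11.6512 = 3.35 bits below nominal.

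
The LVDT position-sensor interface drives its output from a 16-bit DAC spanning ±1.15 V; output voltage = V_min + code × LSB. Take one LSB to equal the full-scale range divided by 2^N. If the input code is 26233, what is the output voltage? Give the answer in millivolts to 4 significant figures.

-229.3 mV

Full-scale range = 1.15 V − (-1.15 V) = 2.3 V. LSB = 2.3 V / 2^16.
Output = V_min + (26233/65536) × range = -1.15 + 0.400284 × 2.3 V
      = -1.15 + 0.920653 = -0.229347 V.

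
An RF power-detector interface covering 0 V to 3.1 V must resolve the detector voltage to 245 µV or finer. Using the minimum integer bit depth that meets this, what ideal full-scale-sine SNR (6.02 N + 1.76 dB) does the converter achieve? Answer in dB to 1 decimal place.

V_FS = 3.1 V.
3.1 V / 245 µV = 12650. Since 2^13 = 8192 and 2^14 = 16384, N = 14.
Ideal SNR at N = 14: 6.02·14 + 1.76 = 86.0 dB.

86.0 dB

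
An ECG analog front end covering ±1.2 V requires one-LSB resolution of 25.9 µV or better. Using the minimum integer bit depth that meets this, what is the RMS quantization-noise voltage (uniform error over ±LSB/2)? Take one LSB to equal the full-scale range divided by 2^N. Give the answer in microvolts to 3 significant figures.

Full-scale range = 1.2 V − (-1.2 V) = 2.4 V.
Need 2^N ≥ 2.4 V / 25.9 µV = 92660 → N_min = 17.
LSB = 2.4 V ÷ 2^17 = 2.4/131072 V = 18.311 µV.
RMS noise = LSB/√12 = 5.29 µV.

5.29 µV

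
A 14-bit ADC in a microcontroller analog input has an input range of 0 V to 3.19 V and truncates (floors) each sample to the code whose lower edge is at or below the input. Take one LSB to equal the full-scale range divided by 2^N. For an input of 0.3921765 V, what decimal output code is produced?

2014

V_FS = 3.19 V. LSB = 3.19 V / 2^14 ≈ 194.7 µV.
V_in − V_min = 0.3921765 − (0) = 0.3921765 V.
Divide by LSB: 0.3921765 × 16384/3.19 = 2014.2382.
Truncating gives code 2014.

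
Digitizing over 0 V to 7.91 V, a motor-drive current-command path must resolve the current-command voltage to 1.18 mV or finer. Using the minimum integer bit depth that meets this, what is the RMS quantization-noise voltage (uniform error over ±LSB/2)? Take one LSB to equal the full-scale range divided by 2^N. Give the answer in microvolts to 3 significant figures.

Full-scale range = 7.91 V.
7.91 V / 1.18 mV = 6703. Since 2^12 = 4096 and 2^13 = 8192, N = 13.
LSB = 7.91 V / 2^13 = 0.96558 mV.
RMS noise = LSB/√12 = 279 µV.

279 µV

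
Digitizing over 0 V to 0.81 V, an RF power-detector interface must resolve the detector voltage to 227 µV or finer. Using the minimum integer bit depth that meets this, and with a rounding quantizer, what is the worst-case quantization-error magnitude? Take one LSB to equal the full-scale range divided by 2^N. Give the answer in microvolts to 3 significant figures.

98.9 µV

Span = 0.81 V.
0.81 V / 227 µV = 3568. Since 2^11 = 2048 and 2^12 = 4096, N = 12.
Step size = 0.81/4096 V = 197.75 µV.
Half an LSB is 98.9 µV.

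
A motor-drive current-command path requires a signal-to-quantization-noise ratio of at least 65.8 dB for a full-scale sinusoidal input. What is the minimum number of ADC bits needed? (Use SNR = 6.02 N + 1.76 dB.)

Required N = ⌈(65.8 − 1.76)/6.02⌉ = ⌈10.638⌉ = 11.

11 bits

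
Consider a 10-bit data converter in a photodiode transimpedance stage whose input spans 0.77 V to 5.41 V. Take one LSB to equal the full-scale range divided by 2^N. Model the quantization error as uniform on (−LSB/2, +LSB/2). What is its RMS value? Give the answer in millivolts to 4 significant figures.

1.308 mV

Full-scale range = 5.41 V − (0.77 V) = 4.64 V.
LSB = 4.64 V ÷ 2^10 = 4.64/1024 V = 4.53125 mV.
RMS of a uniform error over width LSB is LSB/√12 = 1.308 mV.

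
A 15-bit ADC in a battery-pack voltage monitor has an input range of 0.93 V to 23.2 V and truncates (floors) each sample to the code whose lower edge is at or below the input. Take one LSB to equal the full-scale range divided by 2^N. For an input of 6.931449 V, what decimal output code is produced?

8830

Full-scale range = 23.2 V − (0.93 V) = 22.27 V. LSB = 22.27 V / 2^15 ≈ 0.6796 mV.
(V_in − V_min) × 2^15/range = (6.931449 − (0.93)) × 32768/22.27 = 8830.511.
Floor → code = 8830.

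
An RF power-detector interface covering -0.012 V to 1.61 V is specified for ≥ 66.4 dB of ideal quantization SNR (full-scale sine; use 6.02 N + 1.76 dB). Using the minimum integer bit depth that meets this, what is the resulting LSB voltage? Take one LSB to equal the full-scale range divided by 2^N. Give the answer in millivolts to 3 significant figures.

0.792 mV

The full-scale span is 1.61 − (-0.012) = 1.622 V.
Solving 6.02 N ≥ 66.4 − 1.76: N ≥ 10.738. Round up → N = 11.
LSB = 1.622 V / 2^11 = 0.792 mV.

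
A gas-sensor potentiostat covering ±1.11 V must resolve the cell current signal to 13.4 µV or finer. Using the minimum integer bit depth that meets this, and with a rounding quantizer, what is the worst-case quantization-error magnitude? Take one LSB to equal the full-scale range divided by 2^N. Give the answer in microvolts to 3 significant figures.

Full-scale range = 1.11 V − (-1.11 V) = 2.22 V.
Required number of levels: 2.22/13.4 µV = 165670; smallest N with 2^N ≥ that is 18.
LSB = 2.22 V ÷ 2^18 = 2.22/262144 V = 8.4686 µV.
Max error for round-to-nearest is LSB/2 = 4.23 µV.

4.23 µV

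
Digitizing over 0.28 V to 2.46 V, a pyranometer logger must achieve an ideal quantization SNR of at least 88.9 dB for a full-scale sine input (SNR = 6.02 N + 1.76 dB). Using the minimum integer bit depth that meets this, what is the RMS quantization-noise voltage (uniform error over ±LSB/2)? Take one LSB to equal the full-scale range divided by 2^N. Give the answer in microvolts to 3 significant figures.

19.2 µV

Full-scale range = 2.46 V − (0.28 V) = 2.18 V.
Solving 6.02 N ≥ 88.9 − 1.76: N ≥ 14.475. Round up → N = 15.
Step size = 2.18/32768 V = 66.528 µV.
RMS noise = LSB/√12 = 19.2 µV.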